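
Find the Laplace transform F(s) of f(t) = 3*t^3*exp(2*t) 18/(s - 2) ^4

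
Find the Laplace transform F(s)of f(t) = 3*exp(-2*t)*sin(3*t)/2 9/(2*((s + 2)^2 + 9))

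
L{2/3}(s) 2/(3*s)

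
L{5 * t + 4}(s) 4/s + 5/s^2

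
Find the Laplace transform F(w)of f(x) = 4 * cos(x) 4 * w/(w^2 + 1)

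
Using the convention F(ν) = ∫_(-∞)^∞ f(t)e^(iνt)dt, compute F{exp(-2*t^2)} sqrt(2)*sqrt(pi)*exp(-ν^2/8)/2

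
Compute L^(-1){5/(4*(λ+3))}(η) 5*exp(-3*η)/4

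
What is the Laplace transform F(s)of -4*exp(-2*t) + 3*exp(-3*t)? 3/(s + 3) - 4/(s + 2)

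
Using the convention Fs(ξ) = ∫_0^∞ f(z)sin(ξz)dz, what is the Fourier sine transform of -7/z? -7*pi/2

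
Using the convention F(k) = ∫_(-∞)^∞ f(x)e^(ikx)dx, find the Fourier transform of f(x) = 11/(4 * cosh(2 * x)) 11 * pi/(8 * cosh(pi * k/4))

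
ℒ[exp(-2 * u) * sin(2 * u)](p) 2/((p + 2)^2 + 4)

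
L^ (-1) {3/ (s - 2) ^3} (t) 3 * t^2 * exp (2 * t) /2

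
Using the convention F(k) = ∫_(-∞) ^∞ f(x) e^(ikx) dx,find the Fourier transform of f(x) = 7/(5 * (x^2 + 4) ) 7 * pi * exp(-2 * Abs(k) ) /10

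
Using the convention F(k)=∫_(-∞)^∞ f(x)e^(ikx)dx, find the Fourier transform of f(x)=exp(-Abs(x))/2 1/(k^2 + 1)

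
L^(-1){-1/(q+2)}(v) -exp(-2*v)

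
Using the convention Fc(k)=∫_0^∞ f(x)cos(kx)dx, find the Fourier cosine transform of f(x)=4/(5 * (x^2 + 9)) 2 * pi * exp(-3 * k)/15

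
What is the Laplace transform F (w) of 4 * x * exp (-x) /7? 4/ (7 * (w + 1) ^2) 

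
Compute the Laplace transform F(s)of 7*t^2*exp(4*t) 14/(s - 4)^3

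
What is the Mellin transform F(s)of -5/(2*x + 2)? -5*pi*csc(pi*s)/2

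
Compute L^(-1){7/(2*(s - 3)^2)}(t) 7*t*exp(3*t)/2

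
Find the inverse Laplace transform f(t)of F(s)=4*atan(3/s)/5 4*sin(3*t)/(5*t)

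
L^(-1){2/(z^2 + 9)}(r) 2*sin(3*r)/3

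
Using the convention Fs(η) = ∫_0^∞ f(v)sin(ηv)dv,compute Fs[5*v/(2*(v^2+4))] 5*pi*exp(-2*η)/4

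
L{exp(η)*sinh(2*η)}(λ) 2/((λ - 1)^2 - 4)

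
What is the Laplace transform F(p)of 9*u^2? 18/p^3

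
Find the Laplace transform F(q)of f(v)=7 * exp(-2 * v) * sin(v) 7/((q+2)^2+1)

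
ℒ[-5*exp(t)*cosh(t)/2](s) 5*(1 - s)/(2*s*(s - 2))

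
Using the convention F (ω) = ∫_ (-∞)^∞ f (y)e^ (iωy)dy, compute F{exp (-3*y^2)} sqrt (3)*sqrt (pi)*exp (-ω^2/12)/3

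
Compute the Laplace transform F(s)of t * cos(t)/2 (s^2-1)/(2 * (s^2 + 1)^2)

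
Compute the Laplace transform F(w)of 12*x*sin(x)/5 24*w/(5*(w^2 + 1)^2)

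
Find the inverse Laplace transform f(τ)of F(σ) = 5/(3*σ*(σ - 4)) 5*exp(2*τ)*sinh(2*τ)/6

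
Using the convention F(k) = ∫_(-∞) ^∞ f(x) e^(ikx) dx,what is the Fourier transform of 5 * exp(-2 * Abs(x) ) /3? 20/(3 * (k^2 + 4) ) 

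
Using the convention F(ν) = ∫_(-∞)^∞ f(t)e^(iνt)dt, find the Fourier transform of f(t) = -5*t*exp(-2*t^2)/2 -5*sqrt(2)*I*sqrt(pi)*ν*exp(-ν^2/8)/16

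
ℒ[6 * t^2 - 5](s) 12/s^3 - 5/s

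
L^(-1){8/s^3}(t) 4*t^2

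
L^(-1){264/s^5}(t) 11*t^4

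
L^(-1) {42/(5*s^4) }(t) 7*t^3/5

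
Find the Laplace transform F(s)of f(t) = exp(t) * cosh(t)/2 (s - 1)/(2 * s * (s - 2))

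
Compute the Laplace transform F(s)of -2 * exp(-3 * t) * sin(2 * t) -4/((s + 3)^2 + 4)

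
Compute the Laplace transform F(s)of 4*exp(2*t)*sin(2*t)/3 8/(3*((s - 2)^2+4))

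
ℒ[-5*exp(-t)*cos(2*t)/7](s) 5*(-s - 1)/(7*((s+1)^2+4))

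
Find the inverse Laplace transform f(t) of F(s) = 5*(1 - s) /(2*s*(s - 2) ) -5*exp(t)*cosh(t) /2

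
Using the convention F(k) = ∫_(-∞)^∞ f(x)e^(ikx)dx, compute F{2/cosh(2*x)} pi/cosh(pi*k/4)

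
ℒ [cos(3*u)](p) p/(p^2 + 9)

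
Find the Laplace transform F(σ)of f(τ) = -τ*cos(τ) (1 - σ^2)/(σ^2 + 1)^2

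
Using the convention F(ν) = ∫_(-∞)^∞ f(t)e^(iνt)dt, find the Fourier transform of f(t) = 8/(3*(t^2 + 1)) 8*pi*exp(-Abs(ν))/3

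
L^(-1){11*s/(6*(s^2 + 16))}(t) 11*cos(4*t)/6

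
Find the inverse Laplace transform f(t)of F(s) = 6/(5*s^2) 6*t/5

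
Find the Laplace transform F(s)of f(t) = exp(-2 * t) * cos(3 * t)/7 (s + 2)/(7 * ((s + 2)^2 + 9))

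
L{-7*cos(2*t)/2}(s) -7*s/(2*s^2 + 8)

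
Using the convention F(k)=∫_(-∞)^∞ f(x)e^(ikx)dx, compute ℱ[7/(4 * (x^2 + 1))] 7 * pi * exp(-Abs(k))/4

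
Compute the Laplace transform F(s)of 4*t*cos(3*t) 4*(s^2 - 9)/(s^2 + 9)^2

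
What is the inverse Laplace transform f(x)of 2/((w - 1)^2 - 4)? exp(x)*sinh(2*x)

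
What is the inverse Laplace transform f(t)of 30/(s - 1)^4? 5*t^3*exp(t)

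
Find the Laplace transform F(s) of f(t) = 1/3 1/(3 * s) 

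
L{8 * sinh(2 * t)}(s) 16/(s^2 - 4)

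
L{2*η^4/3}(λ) 16/λ^5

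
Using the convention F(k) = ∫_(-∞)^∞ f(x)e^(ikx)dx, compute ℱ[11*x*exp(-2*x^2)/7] 11*sqrt(2)*I*sqrt(pi)*k*exp(-k^2/8)/56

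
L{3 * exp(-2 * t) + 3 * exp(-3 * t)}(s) 3/(s + 3) + 3/(s + 2)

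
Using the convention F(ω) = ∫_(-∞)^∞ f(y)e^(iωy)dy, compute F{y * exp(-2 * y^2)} sqrt(2) * I * sqrt(pi) * ω * exp(-ω^2/8)/8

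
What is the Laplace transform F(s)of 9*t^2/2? 9/s^3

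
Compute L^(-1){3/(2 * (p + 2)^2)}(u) 3 * u * exp(-2 * u)/2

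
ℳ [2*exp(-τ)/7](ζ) 2*gamma(ζ)/7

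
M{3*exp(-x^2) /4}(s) 3*gamma(s/2) /8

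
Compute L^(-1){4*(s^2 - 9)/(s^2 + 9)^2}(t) 4*t*cos(3*t)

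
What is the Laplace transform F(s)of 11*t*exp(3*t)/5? 11/(5*(s - 3)^2)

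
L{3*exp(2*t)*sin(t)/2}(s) 3/(2*((s - 2)^2 + 1))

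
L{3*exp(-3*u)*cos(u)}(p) 3*(p + 3)/((p + 3)^2 + 1)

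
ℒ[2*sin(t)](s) 2/(s^2 + 1)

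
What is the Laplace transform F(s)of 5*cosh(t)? 5*s/(s^2-1)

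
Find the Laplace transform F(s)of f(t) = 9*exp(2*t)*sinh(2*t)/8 9/(4*s*(s - 4))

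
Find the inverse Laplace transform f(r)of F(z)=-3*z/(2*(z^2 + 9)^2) -r*sin(3*r)/4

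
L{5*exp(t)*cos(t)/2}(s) 5*(s - 1)/(2*((s - 1)^2+1))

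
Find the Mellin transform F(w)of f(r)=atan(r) -pi*sec(pi*w/2)/(2*w)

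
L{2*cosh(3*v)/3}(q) 2*q/(3*(q^2-9))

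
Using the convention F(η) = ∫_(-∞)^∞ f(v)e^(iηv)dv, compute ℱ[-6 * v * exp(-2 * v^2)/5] -3 * sqrt(2) * I * sqrt(pi) * η * exp(-η^2/8)/20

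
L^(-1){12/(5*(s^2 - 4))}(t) 6*sinh(2*t)/5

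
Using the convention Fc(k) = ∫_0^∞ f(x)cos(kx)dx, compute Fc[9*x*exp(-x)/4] 9*(1 - k^2)/(4*(k^2 + 1)^2)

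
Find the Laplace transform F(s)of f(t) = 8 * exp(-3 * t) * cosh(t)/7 8 * (s + 3)/(7 * ((s + 3)^2 - 1))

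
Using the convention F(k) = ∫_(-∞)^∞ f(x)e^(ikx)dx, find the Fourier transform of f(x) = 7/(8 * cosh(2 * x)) 7 * pi/(16 * cosh(pi * k/4))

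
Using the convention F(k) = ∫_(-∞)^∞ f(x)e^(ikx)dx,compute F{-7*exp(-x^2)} -7*sqrt(pi)*exp(-k^2/4)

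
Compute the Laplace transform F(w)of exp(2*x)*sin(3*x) 3/((w - 2)^2+9)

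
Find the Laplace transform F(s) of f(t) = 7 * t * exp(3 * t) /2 7/(2 * (s - 3) ^2) 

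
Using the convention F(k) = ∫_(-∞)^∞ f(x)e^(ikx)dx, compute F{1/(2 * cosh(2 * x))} pi/(4 * cosh(pi * k/4))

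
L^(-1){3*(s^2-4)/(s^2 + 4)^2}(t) 3*t*cos(2*t)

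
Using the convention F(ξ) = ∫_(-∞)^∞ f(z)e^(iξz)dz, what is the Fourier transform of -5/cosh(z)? -5*pi/cosh(pi*ξ/2)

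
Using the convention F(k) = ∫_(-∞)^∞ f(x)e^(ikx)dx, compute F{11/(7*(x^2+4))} 11*pi*exp(-2*Abs(k))/14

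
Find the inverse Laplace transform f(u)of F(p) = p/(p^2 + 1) cos(u)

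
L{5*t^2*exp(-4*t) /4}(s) 5/(2*(s+4) ^3) 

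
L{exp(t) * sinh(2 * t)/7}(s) 2/(7 * ((s - 1)^2 - 4))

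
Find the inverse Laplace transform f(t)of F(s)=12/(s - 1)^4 2*t^3*exp(t)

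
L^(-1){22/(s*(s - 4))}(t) 11*exp(2*t)*sinh(2*t)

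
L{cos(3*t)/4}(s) s/(4*(s^2 + 9))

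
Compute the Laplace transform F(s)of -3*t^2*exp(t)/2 -3/(s - 1)^3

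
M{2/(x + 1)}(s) 2 * pi * csc(pi * s)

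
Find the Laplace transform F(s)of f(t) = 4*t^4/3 32/s^5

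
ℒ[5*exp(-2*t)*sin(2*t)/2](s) 5/((s + 2)^2 + 4)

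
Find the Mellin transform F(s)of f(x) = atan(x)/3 -pi*sec(pi*s/2)/(6*s)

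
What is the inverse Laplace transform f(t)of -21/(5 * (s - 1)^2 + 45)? -7 * exp(t) * sin(3 * t)/5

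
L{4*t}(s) 4/s^2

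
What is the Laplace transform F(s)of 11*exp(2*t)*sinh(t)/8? 11/(8*((s - 2)^2 - 1))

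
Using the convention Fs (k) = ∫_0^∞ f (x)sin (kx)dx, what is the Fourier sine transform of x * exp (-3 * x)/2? 3 * k/ (k^2 + 9)^2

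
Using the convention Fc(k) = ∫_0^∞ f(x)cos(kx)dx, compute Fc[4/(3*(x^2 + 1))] 2*pi*exp(-k)/3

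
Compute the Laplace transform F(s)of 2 2/s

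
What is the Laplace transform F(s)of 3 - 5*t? 3/s - 5/s^2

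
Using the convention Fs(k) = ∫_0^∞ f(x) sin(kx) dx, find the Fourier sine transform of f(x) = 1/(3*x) pi/6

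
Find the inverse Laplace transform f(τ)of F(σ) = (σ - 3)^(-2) τ * exp(3 * τ)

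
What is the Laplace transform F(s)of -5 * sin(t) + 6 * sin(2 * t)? 12/(s^2 + 4) - 5/(s^2 + 1)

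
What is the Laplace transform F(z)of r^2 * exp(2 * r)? 2/(z - 2)^3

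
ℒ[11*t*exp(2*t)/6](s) 11/(6*(s - 2)^2)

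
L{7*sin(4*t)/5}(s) 28/(5*(s^2+16))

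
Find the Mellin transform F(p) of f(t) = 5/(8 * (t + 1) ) 5 * pi * csc(pi * p) /8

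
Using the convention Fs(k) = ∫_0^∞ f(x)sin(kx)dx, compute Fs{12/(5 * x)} 6 * pi/5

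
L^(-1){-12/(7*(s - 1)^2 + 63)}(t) -4*exp(t)*sin(3*t)/7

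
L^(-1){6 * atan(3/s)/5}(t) 6 * sin(3 * t)/(5 * t)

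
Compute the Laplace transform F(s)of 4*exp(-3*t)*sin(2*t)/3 8/(3*((s + 3)^2 + 4))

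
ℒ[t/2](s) 1/(2*s^2)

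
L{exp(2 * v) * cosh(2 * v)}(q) (q - 2)/(q * (q - 4))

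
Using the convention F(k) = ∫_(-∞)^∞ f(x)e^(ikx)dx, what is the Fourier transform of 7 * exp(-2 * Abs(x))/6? 14/(3 * (k^2 + 4))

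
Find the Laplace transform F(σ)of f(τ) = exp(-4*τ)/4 1/(4*(σ+4))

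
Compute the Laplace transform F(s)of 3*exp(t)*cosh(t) 3*(s - 1)/(s*(s - 2))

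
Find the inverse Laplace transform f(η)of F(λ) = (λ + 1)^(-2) η*exp(-η)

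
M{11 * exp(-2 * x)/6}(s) 11 * gamma(s)/(6 * 2^s)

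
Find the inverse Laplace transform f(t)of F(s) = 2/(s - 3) 2*exp(3*t)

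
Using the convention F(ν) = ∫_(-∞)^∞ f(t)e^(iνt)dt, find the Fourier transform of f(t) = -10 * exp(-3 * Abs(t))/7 -60/(7 * ν^2 + 63)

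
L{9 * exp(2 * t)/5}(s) 9/(5 * (s - 2))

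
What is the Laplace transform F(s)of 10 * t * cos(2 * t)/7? 10 * (s^2-4)/(7 * (s^2+4)^2)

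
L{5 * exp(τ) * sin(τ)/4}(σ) 5/(4 * ((σ - 1)^2 + 1))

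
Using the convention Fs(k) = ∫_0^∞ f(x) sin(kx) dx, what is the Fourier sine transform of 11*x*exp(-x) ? 22*k/(k^2+1) ^2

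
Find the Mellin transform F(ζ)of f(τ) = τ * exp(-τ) gamma(ζ+1)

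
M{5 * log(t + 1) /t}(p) -5 * pi * csc(pi * p) /(p - 1) 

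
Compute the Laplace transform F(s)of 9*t 9/s^2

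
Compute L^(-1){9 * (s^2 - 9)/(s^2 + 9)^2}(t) 9 * t * cos(3 * t)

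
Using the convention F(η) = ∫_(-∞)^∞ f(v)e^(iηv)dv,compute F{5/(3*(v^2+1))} 5*pi*exp(-Abs(η))/3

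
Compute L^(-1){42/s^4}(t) 7 * t^3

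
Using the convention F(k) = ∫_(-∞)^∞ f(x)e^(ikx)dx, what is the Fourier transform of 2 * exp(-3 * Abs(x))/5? 12/(5 * (k^2 + 9))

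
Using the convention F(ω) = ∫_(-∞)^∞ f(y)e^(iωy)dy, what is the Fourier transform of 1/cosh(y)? pi/cosh(pi*ω/2)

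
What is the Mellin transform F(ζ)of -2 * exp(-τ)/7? -2 * gamma(ζ)/7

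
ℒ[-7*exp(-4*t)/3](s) -7/(3*s + 12)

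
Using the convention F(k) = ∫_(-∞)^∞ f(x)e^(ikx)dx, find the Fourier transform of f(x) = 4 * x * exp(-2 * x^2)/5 sqrt(2) * I * sqrt(pi) * k * exp(-k^2/8)/10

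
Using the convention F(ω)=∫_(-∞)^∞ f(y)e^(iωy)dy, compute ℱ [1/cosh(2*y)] pi/(2*cosh(pi*ω/4))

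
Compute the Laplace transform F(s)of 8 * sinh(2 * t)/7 16/(7 * (s^2 - 4))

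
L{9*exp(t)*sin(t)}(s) 9/((s - 1)^2+1)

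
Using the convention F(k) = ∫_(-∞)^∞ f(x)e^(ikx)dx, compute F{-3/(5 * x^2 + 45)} -pi * exp(-3 * Abs(k))/5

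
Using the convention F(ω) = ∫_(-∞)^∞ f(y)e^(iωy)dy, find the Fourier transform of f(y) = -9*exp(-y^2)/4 -9*sqrt(pi)*exp(-ω^2/4)/4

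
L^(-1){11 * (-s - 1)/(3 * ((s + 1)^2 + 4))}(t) -11 * exp(-t) * cos(2 * t)/3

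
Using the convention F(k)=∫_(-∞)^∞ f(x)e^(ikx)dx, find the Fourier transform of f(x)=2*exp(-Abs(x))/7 4/(7*(k^2 + 1))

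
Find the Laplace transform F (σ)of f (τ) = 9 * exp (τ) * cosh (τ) 9 * (σ - 1)/ (σ * (σ - 2))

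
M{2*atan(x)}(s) -pi*sec(pi*s/2)/s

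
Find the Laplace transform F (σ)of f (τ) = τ σ^ (-2)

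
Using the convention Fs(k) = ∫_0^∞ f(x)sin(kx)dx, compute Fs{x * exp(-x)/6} k/(3 * (k^2 + 1)^2)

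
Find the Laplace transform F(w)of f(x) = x w^(-2)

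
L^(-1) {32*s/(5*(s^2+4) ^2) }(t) 8*t*sin(2*t) /5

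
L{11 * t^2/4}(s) 11/(2 * s^3)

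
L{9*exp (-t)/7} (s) 9/ (7*(s + 1))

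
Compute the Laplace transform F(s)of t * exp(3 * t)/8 1/(8 * (s - 3)^2)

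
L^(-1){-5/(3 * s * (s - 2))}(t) -5 * exp(t) * sinh(t)/3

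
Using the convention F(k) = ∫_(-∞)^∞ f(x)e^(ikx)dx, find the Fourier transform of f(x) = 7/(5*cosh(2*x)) 7*pi/(10*cosh(pi*k/4))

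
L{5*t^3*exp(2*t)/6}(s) 5/(s - 2)^4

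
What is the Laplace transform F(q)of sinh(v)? 1/(q^2 - 1)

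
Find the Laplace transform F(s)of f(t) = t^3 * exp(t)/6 (s - 1)^(-4)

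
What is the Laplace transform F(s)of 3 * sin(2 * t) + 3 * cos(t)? 3 * s/(s^2 + 1) + 6/(s^2 + 4)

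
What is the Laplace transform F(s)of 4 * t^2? 8/s^3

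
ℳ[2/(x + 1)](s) 2*pi*csc(pi*s)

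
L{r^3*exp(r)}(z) 6/(z - 1)^4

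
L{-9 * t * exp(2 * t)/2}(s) -9/(2 * (s - 2)^2)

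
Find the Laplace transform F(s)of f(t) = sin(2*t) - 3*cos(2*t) 2/(s^2 + 4) - 3*s/(s^2 + 4)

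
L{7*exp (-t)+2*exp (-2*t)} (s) 7/ (s+1)+2/ (s+2)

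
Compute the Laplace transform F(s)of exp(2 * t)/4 1/(4 * (s - 2))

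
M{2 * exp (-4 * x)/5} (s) 2^ (1 - 2 * s) * gamma (s)/5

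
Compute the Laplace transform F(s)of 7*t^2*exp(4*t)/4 7/(2*(s - 4)^3)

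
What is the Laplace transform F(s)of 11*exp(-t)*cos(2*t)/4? 11*(s+1)/(4*((s+1)^2+4))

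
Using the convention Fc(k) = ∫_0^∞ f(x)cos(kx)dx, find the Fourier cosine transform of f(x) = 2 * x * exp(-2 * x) 2 * (4 - k^2)/(k^2 + 4)^2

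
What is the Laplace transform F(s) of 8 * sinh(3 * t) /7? 24/(7 * (s^2 - 9) ) 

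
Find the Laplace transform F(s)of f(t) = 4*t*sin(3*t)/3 8*s/(s^2 + 9)^2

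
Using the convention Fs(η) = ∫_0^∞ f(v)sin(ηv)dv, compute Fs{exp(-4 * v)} η/(η^2 + 16)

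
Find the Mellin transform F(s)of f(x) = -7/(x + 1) -7*pi*csc(pi*s)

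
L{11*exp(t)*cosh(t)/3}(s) 11*(s - 1)/(3*s*(s - 2))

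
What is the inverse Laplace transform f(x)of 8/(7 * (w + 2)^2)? 8 * x * exp(-2 * x)/7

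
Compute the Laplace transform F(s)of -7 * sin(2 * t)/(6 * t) -7 * atan(2/s)/6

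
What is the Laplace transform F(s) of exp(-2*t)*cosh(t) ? (s + 2) /((s + 2) ^2 - 1) 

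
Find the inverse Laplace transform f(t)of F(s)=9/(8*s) 9/8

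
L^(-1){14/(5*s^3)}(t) 7*t^2/5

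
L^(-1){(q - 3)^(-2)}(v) v * exp(3 * v)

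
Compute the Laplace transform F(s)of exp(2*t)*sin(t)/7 1/(7*((s - 2)^2 + 1))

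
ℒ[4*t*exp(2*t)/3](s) 4/(3*(s - 2)^2)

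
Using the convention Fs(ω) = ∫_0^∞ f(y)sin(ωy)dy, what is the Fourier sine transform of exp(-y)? ω/(ω^2 + 1)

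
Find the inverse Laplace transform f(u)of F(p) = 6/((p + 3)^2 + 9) 2 * exp(-3 * u) * sin(3 * u)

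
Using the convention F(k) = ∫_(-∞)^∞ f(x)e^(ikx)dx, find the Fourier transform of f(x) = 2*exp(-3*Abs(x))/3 4/(k^2 + 9)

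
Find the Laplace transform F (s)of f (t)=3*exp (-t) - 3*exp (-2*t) 3/ (s + 1) - 3/ (s + 2)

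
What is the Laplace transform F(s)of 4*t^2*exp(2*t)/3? 8/(3*(s - 2)^3)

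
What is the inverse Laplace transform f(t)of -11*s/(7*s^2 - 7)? -11*cosh(t)/7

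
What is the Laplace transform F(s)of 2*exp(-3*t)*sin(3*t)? 6/((s + 3)^2 + 9)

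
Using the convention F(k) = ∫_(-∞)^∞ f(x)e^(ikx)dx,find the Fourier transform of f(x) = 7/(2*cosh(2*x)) 7*pi/(4*cosh(pi*k/4))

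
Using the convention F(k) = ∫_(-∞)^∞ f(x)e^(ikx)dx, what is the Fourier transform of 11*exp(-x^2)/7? 11*sqrt(pi)*exp(-k^2/4)/7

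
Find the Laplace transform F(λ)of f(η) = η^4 24/λ^5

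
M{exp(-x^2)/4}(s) gamma(s/2)/8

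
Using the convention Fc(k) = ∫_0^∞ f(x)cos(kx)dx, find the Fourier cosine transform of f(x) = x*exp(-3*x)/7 (9 - k^2)/(7*(k^2 + 9)^2)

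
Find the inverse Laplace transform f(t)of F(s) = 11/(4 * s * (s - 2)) 11 * exp(t) * sinh(t)/4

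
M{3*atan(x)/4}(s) -3*pi*sec(pi*s/2)/(8*s)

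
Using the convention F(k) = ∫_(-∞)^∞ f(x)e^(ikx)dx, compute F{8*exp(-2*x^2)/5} 4*sqrt(2)*sqrt(pi)*exp(-k^2/8)/5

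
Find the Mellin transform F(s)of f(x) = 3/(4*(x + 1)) 3*pi*csc(pi*s)/4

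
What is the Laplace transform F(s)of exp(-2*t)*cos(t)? (s+2)/((s+2)^2+1)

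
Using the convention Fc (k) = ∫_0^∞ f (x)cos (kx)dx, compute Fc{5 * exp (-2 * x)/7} 10/ (7 * (k^2 + 4))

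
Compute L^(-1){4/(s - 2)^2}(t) 4*t*exp(2*t)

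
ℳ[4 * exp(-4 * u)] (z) 2^(2-2 * z) * gamma(z)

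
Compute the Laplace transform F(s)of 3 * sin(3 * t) 9/(s^2+9)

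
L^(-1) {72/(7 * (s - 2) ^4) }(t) 12 * t^3 * exp(2 * t) /7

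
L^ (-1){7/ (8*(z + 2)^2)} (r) 7*r*exp (-2*r)/8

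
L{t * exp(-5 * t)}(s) (s + 5)^(-2)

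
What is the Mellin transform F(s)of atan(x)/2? -pi*sec(pi*s/2)/(4*s)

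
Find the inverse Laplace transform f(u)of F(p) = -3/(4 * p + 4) -3 * exp(-u)/4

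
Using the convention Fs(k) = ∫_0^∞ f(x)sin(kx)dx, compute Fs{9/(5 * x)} 9 * pi/10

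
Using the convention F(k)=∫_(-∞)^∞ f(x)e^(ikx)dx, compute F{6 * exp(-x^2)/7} 6 * sqrt(pi) * exp(-k^2/4)/7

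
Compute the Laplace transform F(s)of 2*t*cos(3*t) 2*(s^2 - 9)/(s^2 + 9)^2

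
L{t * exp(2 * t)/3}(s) 1/(3 * (s - 2)^2)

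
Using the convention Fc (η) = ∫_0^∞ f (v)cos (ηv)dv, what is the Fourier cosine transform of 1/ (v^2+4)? pi * exp (-2 * η)/4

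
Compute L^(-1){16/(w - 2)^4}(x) 8*x^3*exp(2*x)/3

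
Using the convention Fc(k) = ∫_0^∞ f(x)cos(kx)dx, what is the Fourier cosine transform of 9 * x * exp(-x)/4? 9 * (1 - k^2)/(4 * (k^2 + 1)^2)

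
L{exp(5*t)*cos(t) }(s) (s - 5) /((s - 5) ^2 + 1) 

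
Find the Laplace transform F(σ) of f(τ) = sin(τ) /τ atan(1/σ) 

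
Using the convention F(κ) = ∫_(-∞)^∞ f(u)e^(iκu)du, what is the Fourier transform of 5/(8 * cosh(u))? 5 * pi/(8 * cosh(pi * κ/2))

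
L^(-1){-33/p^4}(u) -11*u^3/2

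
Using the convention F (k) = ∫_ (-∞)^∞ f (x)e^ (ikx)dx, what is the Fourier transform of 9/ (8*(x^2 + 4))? 9*pi*exp (-2*Abs (k))/16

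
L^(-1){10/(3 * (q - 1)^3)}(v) 5 * v^2 * exp(v)/3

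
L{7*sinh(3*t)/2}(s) 21/(2*(s^2-9))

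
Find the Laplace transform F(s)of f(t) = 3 3/s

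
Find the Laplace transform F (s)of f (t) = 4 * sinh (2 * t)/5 8/ (5 * (s^2-4))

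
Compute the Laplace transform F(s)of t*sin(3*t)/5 6*s/(5*(s^2 + 9)^2)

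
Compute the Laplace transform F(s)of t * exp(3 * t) (s - 3)^(-2)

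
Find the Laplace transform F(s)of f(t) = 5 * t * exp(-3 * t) 5/(s+3)^2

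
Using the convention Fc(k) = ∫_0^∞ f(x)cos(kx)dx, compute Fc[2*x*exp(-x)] 2*(1 - k^2)/(k^2 + 1)^2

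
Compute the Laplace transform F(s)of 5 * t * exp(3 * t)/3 5/(3 * (s - 3)^2)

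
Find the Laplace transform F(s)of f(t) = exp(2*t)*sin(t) 1/((s - 2)^2 + 1)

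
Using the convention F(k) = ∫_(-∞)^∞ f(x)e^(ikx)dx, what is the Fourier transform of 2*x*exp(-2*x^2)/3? sqrt(2)*I*sqrt(pi)*k*exp(-k^2/8)/12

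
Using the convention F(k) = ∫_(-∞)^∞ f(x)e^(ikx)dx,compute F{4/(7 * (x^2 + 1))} 4 * pi * exp(-Abs(k))/7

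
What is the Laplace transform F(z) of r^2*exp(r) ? 2/(z - 1) ^3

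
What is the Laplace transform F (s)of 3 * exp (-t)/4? 3/ (4 * (s + 1))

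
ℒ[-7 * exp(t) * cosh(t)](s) 7 * (1 - s)/(s * (s - 2))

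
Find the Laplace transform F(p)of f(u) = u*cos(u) (p^2 - 1)/(p^2 + 1)^2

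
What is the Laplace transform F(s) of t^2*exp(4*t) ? 2/(s - 4) ^3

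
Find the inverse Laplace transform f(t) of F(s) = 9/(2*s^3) 9*t^2/4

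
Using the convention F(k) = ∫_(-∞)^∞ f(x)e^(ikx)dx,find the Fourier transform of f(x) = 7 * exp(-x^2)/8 7 * sqrt(pi) * exp(-k^2/4)/8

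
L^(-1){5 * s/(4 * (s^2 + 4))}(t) 5 * cos(2 * t)/4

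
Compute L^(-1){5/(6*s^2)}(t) 5*t/6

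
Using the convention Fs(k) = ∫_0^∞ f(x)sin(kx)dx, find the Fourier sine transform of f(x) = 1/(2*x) pi/4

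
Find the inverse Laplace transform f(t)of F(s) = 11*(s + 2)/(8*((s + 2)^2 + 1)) 11*exp(-2*t)*cos(t)/8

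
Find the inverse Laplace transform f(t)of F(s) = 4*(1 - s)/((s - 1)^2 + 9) -4*exp(t)*cos(3*t)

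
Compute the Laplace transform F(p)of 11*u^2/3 22/(3*p^3)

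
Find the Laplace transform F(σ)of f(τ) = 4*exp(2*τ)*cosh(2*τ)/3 4*(σ - 2)/(3*σ*(σ - 4))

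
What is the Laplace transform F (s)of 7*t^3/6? 7/s^4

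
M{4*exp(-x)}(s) 4*gamma(s)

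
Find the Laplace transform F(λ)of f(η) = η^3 6/λ^4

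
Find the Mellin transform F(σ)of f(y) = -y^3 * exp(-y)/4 -gamma(σ + 3)/4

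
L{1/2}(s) 1/(2 * s)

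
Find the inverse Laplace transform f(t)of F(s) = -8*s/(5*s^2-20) -8*cosh(2*t)/5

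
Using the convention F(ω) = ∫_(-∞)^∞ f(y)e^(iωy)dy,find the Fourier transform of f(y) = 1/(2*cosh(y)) pi/(2*cosh(pi*ω/2))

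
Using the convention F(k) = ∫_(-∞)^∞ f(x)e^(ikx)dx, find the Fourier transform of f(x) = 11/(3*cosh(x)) 11*pi/(3*cosh(pi*k/2))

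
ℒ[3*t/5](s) 3/(5*s^2)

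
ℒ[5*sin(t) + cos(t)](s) 5/(s^2 + 1) + s/(s^2 + 1)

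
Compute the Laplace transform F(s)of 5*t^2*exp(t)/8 5/(4*(s - 1)^3)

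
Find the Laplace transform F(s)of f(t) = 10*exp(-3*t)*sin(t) 10/((s + 3)^2 + 1)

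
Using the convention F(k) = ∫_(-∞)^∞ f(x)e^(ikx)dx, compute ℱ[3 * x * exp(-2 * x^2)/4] 3 * sqrt(2) * I * sqrt(pi) * k * exp(-k^2/8)/32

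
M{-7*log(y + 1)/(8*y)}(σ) 7*pi*csc(pi*σ)/(8*(σ - 1))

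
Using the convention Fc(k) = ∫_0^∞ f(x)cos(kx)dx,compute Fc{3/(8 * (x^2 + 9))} pi * exp(-3 * k)/16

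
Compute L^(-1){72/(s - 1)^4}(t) 12 * t^3 * exp(t)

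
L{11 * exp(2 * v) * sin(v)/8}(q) 11/(8 * ((q - 2)^2 + 1))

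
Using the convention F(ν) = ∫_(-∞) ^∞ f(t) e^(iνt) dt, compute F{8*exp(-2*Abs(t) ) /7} 32/(7*(ν^2 + 4) ) 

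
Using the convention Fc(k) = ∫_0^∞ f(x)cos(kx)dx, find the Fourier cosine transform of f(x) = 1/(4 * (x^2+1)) pi * exp(-k)/8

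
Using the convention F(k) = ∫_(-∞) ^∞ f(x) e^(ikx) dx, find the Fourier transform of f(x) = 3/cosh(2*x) 3*pi/(2*cosh(pi*k/4) ) 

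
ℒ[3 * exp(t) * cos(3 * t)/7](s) 3 * (s - 1)/(7 * ((s - 1)^2 + 9))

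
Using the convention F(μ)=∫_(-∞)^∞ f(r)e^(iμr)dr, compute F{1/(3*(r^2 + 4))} pi*exp(-2*Abs(μ))/6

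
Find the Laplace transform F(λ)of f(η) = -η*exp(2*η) -1/(λ - 2)^2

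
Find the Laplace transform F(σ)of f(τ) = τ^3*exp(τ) 6/(σ - 1)^4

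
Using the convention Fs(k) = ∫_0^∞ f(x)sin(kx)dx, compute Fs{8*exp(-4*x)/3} 8*k/(3*(k^2 + 16))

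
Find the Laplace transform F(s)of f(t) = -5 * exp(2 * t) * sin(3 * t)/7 -15/(7 * (s - 2)^2 + 63)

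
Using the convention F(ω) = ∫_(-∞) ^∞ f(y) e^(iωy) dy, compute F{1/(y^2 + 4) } pi*exp(-2*Abs(ω) ) /2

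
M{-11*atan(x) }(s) 11*pi*sec(pi*s/2) /(2*s) 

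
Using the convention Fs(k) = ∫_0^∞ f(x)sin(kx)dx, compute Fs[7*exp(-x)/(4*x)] 7*atan(k)/4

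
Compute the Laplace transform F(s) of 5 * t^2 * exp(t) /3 10/(3 * (s - 1) ^3) 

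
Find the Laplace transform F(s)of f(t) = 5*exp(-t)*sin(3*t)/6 5/(2*((s + 1)^2 + 9))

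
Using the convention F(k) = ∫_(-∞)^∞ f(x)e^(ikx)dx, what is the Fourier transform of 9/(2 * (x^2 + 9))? 3 * pi * exp(-3 * Abs(k))/2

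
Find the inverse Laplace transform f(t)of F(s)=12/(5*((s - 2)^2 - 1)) 12*exp(2*t)*sinh(t)/5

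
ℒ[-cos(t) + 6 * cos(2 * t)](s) 6 * s/(s^2 + 4)- s/(s^2 + 1)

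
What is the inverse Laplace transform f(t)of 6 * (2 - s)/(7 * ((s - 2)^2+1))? -6 * exp(2 * t) * cos(t)/7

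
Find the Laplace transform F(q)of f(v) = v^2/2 q^(-3)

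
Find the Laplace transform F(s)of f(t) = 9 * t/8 9/(8 * s^2)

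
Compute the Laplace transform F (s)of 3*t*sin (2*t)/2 6*s/ (s^2+4)^2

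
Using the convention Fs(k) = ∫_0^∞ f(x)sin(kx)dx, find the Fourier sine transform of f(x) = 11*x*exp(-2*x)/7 44*k/(7*(k^2 + 4)^2)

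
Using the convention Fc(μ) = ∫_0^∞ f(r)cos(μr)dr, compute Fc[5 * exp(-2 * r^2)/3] 5 * sqrt(2) * sqrt(pi) * exp(-μ^2/8)/12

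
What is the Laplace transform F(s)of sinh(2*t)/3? 2/(3*(s^2-4))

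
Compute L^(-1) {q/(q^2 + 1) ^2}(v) v * sin(v) /2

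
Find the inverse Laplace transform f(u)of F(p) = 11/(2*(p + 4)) 11*exp(-4*u)/2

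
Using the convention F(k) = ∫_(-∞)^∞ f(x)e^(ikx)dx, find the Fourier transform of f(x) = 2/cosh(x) 2 * pi/cosh(pi * k/2)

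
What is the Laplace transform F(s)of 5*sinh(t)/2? 5/(2*(s^2 - 1))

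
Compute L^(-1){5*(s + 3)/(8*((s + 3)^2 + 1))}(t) 5*exp(-3*t)*cos(t)/8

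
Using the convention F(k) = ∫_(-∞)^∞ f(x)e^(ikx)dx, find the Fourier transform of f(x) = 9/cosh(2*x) 9*pi/(2*cosh(pi*k/4))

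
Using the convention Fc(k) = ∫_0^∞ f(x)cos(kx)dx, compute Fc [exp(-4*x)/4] 1/(k^2 + 16)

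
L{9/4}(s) 9/(4 * s)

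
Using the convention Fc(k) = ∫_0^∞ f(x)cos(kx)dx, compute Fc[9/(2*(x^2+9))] 3*pi*exp(-3*k)/4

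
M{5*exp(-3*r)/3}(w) 5*gamma(w)/(3*3^w)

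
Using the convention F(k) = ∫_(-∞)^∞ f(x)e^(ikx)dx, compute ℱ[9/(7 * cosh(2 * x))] 9 * pi/(14 * cosh(pi * k/4))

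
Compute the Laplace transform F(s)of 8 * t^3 48/s^4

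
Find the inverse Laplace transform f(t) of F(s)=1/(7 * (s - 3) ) exp(3 * t) /7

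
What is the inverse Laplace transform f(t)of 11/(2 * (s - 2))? 11 * exp(2 * t)/2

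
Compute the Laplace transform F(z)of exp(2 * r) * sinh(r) 1/((z - 2)^2 - 1)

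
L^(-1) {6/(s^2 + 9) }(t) 2 * sin(3 * t) 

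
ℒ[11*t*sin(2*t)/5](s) 44*s/(5*(s^2 + 4)^2)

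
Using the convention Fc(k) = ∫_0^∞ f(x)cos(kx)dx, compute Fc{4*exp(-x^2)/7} 2*sqrt(pi)*exp(-k^2/4)/7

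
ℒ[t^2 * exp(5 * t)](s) 2/(s - 5)^3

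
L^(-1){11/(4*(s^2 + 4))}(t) 11*sin(2*t)/8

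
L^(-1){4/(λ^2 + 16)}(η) sin(4*η)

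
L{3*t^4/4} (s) 18/s^5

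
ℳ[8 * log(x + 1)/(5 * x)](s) -8 * pi * csc(pi * s)/(5 * s - 5)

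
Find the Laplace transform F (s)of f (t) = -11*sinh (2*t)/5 -22/ (5*s^2 - 20)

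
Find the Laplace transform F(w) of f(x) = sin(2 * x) 2/(w^2 + 4) 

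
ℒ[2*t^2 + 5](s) 5/s + 4/s^3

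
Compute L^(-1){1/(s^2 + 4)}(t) sin(2*t)/2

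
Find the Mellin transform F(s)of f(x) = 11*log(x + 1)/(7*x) -11*pi*csc(pi*s)/(7*s - 7)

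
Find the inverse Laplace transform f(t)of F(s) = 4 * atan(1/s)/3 4 * sin(t)/(3 * t)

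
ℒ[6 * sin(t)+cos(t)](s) 6/(s^2+1)+s/(s^2+1) 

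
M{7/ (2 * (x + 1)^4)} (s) 7 * gamma (s) * gamma (4 - s)/12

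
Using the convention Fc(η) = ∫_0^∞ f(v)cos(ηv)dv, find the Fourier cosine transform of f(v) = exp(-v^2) sqrt(pi) * exp(-η^2/4)/2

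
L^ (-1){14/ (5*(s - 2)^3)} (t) 7*t^2*exp (2*t)/5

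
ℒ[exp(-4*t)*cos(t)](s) (s + 4)/((s + 4)^2 + 1)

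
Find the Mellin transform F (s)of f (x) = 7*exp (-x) 7*gamma (s)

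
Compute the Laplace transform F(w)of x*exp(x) (w - 1)^(-2)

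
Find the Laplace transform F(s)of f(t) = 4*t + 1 4/s^2 + 1/s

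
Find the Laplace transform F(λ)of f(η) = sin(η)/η atan(1/λ)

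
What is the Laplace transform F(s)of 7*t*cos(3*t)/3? 7*(s^2 - 9)/(3*(s^2 + 9)^2)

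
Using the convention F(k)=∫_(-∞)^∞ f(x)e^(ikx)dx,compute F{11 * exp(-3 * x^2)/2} 11 * sqrt(3) * sqrt(pi) * exp(-k^2/12)/6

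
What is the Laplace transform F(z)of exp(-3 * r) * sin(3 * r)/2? 3/(2 * ((z + 3)^2 + 9))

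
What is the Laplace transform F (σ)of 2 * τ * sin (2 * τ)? 8 * σ/ (σ^2 + 4)^2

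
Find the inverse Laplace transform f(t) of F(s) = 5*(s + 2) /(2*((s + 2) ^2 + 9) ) 5*exp(-2*t)*cos(3*t) /2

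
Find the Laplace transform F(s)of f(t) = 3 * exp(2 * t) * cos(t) 3 * (s - 2)/((s - 2)^2 + 1)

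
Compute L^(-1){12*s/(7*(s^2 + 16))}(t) 12*cos(4*t)/7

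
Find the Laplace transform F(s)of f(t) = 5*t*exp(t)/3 5/(3*(s - 1)^2)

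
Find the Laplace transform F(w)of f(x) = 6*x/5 6/(5*w^2)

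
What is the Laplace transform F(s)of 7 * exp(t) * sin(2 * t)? 14/((s - 1)^2 + 4)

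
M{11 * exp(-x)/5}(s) 11 * gamma(s)/5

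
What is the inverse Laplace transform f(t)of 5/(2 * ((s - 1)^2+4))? 5 * exp(t) * sin(2 * t)/4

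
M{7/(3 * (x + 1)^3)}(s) 7 * pi * (s - 2) * (s - 1)/(6 * sin(pi * s))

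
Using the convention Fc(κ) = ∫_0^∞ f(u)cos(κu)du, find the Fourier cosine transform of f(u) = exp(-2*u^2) sqrt(2)*sqrt(pi)*exp(-κ^2/8)/4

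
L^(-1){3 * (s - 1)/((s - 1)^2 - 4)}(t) 3 * exp(t) * cosh(2 * t)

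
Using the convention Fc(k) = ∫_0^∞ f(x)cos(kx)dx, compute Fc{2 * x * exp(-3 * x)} 2 * (9 - k^2)/(k^2+9)^2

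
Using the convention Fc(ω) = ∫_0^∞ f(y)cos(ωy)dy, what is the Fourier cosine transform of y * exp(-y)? (1 - ω^2)/(ω^2 + 1)^2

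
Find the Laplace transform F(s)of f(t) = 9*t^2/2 9/s^3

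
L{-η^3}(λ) -6/λ^4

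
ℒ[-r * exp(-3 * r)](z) -1/(z + 3)^2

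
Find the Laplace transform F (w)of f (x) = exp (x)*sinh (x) 1/ (w*(w - 2))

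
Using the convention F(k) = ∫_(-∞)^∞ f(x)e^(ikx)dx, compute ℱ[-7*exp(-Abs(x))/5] -14/(5*k^2+5)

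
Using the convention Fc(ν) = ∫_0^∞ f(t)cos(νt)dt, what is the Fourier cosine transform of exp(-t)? 1/(ν^2 + 1)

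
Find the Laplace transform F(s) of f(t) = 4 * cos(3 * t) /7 4 * s/(7 * (s^2 + 9) ) 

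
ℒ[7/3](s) 7/(3 * s)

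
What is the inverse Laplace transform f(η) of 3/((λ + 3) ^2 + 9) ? exp(-3*η)*sin(3*η) 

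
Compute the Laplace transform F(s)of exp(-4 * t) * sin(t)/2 1/(2 * ((s + 4)^2 + 1))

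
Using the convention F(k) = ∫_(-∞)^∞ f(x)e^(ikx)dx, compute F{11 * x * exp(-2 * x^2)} 11 * sqrt(2) * I * sqrt(pi) * k * exp(-k^2/8)/8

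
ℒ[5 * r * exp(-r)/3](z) 5/(3 * (z + 1)^2)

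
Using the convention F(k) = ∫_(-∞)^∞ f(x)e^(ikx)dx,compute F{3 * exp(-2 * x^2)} 3 * sqrt(2) * sqrt(pi) * exp(-k^2/8)/2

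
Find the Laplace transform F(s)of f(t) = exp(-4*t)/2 1/(2*(s + 4))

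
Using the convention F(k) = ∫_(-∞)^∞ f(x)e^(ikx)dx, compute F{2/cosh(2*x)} pi/cosh(pi*k/4)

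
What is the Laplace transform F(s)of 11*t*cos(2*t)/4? 11*(s^2 - 4)/(4*(s^2 + 4)^2)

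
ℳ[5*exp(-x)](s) 5*gamma(s)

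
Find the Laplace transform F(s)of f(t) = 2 2/s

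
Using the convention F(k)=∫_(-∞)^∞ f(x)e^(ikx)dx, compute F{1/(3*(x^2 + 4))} pi*exp(-2*Abs(k))/6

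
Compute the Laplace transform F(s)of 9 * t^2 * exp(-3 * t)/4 9/(2 * (s + 3)^3)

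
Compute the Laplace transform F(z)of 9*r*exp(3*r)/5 9/(5*(z - 3)^2)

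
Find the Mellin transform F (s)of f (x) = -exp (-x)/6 -gamma (s)/6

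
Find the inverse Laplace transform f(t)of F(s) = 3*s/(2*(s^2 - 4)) 3*cosh(2*t)/2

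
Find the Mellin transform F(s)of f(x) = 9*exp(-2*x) 9*gamma(s)/2^s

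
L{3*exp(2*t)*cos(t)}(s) 3*(s - 2)/((s - 2)^2 + 1)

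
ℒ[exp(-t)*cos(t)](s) (s + 1)/((s + 1)^2 + 1)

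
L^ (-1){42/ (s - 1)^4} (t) 7*t^3*exp (t)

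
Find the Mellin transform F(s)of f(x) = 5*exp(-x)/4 5*gamma(s)/4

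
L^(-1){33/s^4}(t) 11 * t^3/2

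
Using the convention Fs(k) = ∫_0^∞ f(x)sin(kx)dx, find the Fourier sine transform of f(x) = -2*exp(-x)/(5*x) -2*atan(k)/5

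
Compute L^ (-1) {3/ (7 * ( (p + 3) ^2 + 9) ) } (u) exp (-3 * u) * sin (3 * u) /7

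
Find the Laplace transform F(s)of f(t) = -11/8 -11/(8*s)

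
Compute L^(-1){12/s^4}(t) 2 * t^3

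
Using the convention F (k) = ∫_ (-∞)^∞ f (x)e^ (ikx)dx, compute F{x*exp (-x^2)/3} I*sqrt (pi)*k*exp (-k^2/4)/6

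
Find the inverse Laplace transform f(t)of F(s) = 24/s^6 t^5/5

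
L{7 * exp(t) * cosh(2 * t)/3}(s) 7 * (s - 1)/(3 * ((s - 1)^2 - 4))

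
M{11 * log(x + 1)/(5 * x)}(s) -11 * pi * csc(pi * s)/(5 * s - 5)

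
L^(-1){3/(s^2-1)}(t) 3*sinh(t)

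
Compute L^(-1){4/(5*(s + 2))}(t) 4*exp(-2*t)/5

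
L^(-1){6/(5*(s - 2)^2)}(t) 6*t*exp(2*t)/5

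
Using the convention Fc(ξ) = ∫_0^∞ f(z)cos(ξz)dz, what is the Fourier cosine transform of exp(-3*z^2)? sqrt(3)*sqrt(pi)*exp(-ξ^2/12)/6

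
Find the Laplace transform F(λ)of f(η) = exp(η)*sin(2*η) 2/((λ - 1)^2+4)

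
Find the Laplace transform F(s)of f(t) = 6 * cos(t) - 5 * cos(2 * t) 6 * s/(s^2+1) - 5 * s/(s^2+4)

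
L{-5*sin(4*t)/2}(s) -10/(s^2 + 16)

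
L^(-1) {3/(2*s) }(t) 3/2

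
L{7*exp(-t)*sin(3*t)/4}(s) 21/(4*((s + 1)^2 + 9))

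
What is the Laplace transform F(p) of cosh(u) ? p/(p^2 - 1) 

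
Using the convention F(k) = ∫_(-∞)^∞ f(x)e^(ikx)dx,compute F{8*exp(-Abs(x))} 16/(k^2 + 1)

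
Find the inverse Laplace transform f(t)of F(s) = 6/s 6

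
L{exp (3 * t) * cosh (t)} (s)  (s - 3)/ ( (s - 3)^2 - 1)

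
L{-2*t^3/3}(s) -4/s^4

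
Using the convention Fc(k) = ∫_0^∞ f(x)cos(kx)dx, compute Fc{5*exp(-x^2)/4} 5*sqrt(pi)*exp(-k^2/4)/8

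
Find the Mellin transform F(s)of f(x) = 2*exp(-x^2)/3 gamma(s/2)/3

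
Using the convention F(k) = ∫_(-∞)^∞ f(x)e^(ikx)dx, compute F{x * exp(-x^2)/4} I * sqrt(pi) * k * exp(-k^2/4)/8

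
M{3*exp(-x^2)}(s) 3*gamma(s/2)/2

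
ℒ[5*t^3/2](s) 15/s^4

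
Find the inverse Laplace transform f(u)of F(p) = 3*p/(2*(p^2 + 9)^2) u*sin(3*u)/4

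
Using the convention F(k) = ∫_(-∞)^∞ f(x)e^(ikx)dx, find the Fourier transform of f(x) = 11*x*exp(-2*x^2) 11*sqrt(2)*I*sqrt(pi)*k*exp(-k^2/8)/8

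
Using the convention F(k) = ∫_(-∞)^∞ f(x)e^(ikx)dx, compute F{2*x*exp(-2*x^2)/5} sqrt(2)*I*sqrt(pi)*k*exp(-k^2/8)/20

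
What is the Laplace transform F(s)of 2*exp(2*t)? 2/(s - 2)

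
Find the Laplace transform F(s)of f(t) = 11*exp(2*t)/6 11/(6*(s - 2))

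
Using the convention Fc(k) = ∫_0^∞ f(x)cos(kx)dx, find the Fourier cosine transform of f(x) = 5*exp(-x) 5/(k^2 + 1)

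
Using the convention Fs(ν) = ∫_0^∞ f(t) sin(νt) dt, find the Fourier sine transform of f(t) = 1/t pi/2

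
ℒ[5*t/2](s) 5/ (2*s^2)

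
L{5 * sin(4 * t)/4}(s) 5/(s^2 + 16)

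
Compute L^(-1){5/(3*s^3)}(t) 5*t^2/6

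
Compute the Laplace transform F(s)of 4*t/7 4/(7*s^2)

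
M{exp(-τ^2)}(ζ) gamma(ζ/2)/2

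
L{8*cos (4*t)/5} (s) 8*s/ (5*(s^2 + 16))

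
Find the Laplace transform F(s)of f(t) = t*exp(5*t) (s - 5)^(-2)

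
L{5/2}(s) 5/(2*s)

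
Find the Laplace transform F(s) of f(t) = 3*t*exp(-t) 3/(s + 1) ^2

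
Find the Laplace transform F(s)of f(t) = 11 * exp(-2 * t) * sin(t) 11/((s + 2)^2 + 1)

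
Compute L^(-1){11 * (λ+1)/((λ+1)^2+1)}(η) 11 * exp(-η) * cos(η)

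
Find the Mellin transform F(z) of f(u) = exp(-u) gamma(z) 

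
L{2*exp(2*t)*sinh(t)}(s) 2/((s - 2)^2 - 1)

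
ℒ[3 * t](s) 3/s^2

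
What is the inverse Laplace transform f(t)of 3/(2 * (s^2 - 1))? 3 * sinh(t)/2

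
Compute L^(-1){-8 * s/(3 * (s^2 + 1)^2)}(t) -4 * t * sin(t)/3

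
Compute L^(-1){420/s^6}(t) 7 * t^5/2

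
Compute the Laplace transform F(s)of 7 7/s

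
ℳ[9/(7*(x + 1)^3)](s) 9*pi*(s - 2)*(s - 1)/(14*sin(pi*s))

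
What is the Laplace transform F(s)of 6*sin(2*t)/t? 6*atan(2/s)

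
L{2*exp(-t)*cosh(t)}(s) 2*(s+1)/(s*(s+2))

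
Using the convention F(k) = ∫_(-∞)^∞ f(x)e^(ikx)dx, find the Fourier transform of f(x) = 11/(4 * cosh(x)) 11 * pi/(4 * cosh(pi * k/2))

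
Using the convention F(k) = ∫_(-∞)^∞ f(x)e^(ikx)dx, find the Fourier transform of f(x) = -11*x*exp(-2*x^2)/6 -11*sqrt(2)*I*sqrt(pi)*k*exp(-k^2/8)/48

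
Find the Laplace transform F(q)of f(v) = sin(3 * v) 3/(q^2 + 9)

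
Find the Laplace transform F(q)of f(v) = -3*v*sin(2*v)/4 -3*q/(q^2 + 4)^2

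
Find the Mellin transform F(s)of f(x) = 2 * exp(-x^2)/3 gamma(s/2)/3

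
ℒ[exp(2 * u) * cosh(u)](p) (p - 2)/((p - 2)^2 - 1)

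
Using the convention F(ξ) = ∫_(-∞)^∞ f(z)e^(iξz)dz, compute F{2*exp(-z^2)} 2*sqrt(pi)*exp(-ξ^2/4)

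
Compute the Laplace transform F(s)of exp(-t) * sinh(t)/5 1/(5 * s * (s + 2))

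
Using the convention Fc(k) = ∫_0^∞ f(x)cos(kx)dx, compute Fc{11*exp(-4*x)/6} 22/(3*(k^2 + 16))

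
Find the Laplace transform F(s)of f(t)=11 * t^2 22/s^3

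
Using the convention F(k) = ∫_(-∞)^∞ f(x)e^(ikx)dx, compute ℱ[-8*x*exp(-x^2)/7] -4*I*sqrt(pi)*k*exp(-k^2/4)/7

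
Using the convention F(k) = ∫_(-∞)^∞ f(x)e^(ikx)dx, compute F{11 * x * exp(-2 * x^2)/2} 11 * sqrt(2) * I * sqrt(pi) * k * exp(-k^2/8)/16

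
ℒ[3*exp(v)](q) 3/(q - 1)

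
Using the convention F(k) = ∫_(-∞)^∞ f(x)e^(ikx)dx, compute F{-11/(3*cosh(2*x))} -11*pi/(6*cosh(pi*k/4))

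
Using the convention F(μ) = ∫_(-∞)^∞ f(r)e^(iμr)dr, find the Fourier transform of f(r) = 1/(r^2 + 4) pi * exp(-2 * Abs(μ))/2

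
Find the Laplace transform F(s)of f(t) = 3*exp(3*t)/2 3/(2*(s - 3))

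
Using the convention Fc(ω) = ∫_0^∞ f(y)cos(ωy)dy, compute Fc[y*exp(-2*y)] (4 - ω^2)/(ω^2 + 4)^2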